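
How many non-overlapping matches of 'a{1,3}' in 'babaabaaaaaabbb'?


Pattern 'a{1,3}' matches between 1 and 3 consecutive a's (greedy).
String: 'babaabaaaaaabbb'
Finding runs of a's and applying greedy matching:
  Run at pos 1: 'a' (length 1)
  Run at pos 3: 'aa' (length 2)
  Run at pos 6: 'aaaaaa' (length 6)
Matches: ['a', 'aa', 'aaa', 'aaa']
Count: 4

4


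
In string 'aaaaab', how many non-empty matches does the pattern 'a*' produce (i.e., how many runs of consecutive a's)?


Pattern 'a*' matches zero or more a's. We want non-empty runs of consecutive a's.
String: 'aaaaab'
Walking through the string to find runs of a's:
  Run 1: positions 0-4 -> 'aaaaa'
Non-empty runs found: ['aaaaa']
Count: 1

1


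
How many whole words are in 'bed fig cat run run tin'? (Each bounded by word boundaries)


Word boundaries (\b) mark the start/end of each word.
Text: 'bed fig cat run run tin'
Splitting by whitespace:
  Word 1: 'bed'
  Word 2: 'fig'
  Word 3: 'cat'
  Word 4: 'run'
  Word 5: 'run'
  Word 6: 'tin'
Total whole words: 6

6


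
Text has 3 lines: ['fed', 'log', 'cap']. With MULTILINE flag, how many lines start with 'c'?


With MULTILINE flag, ^ matches the start of each line.
Lines: ['fed', 'log', 'cap']
Checking which lines start with 'c':
  Line 1: 'fed' -> no
  Line 2: 'log' -> no
  Line 3: 'cap' -> MATCH
Matching lines: ['cap']
Count: 1

1


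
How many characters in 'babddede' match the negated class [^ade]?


Negated class [^ade] matches any char NOT in {a, d, e}
Scanning 'babddede':
  pos 0: 'b' -> MATCH
  pos 1: 'a' -> no (excluded)
  pos 2: 'b' -> MATCH
  pos 3: 'd' -> no (excluded)
  pos 4: 'd' -> no (excluded)
  pos 5: 'e' -> no (excluded)
  pos 6: 'd' -> no (excluded)
  pos 7: 'e' -> no (excluded)
Total matches: 2

2


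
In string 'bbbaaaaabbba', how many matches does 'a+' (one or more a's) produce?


Pattern 'a+' matches one or more consecutive a's.
String: 'bbbaaaaabbba'
Scanning for runs of a:
  Match 1: 'aaaaa' (length 5)
  Match 2: 'a' (length 1)
Total matches: 2

2


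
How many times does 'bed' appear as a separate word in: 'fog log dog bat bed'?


Scanning each word for exact match 'bed':
  Word 1: 'fog' -> no
  Word 2: 'log' -> no
  Word 3: 'dog' -> no
  Word 4: 'bat' -> no
  Word 5: 'bed' -> MATCH
Total matches: 1

1


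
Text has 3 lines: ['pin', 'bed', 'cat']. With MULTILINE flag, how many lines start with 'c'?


With MULTILINE flag, ^ matches the start of each line.
Lines: ['pin', 'bed', 'cat']
Checking which lines start with 'c':
  Line 1: 'pin' -> no
  Line 2: 'bed' -> no
  Line 3: 'cat' -> MATCH
Matching lines: ['cat']
Count: 1

1


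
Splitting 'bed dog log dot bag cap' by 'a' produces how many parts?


Splitting by 'a' breaks the string at each occurrence of the separator.
Text: 'bed dog log dot bag cap'
Parts after split:
  Part 1: 'bed dog log dot b'
  Part 2: 'g c'
  Part 3: 'p'
Total parts: 3

3


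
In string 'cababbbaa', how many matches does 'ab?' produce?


Pattern 'ab?' matches 'a' optionally followed by 'b'.
String: 'cababbbaa'
Scanning left to right for 'a' then checking next char:
  Match 1: 'ab' (a followed by b)
  Match 2: 'ab' (a followed by b)
  Match 3: 'a' (a not followed by b)
  Match 4: 'a' (a not followed by b)
Total matches: 4

4


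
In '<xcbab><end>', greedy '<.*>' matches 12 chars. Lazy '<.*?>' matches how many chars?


Greedy '<.*>' tries to match as MUCH as possible.
Lazy '<.*?>' tries to match as LITTLE as possible.

String: '<xcbab><end>'
Greedy '<.*>' starts at first '<' and extends to the LAST '>': '<xcbab><end>' (12 chars)
Lazy '<.*?>' starts at first '<' and stops at the FIRST '>': '<xcbab>' (7 chars)

7


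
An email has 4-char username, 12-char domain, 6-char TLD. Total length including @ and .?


An email address has format: username@domain.tld
Username length: 4
'@' character: 1
Domain length: 12
'.' character: 1
TLD length: 6
Total = 4 + 1 + 12 + 1 + 6 = 24

24


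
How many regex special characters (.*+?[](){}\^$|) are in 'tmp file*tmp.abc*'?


Regex special characters are: . * + ? [ ] ( ) { } \ ^ $ |
Scanning 'tmp file*tmp.abc*':
  pos 8: '*' -> SPECIAL
  pos 12: '.' -> SPECIAL
  pos 16: '*' -> SPECIAL
Special chars found: ['*', '.', '*']
Total: 3

3


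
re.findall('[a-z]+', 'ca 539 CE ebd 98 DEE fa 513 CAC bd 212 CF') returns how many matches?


Pattern '[a-z]+' finds one or more lowercase letters.
Text: 'ca 539 CE ebd 98 DEE fa 513 CAC bd 212 CF'
Scanning for matches:
  Match 1: 'ca'
  Match 2: 'ebd'
  Match 3: 'fa'
  Match 4: 'bd'
Total matches: 4

4


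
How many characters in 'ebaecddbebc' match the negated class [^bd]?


Negated class [^bd] matches any char NOT in {b, d}
Scanning 'ebaecddbebc':
  pos 0: 'e' -> MATCH
  pos 1: 'b' -> no (excluded)
  pos 2: 'a' -> MATCH
  pos 3: 'e' -> MATCH
  pos 4: 'c' -> MATCH
  pos 5: 'd' -> no (excluded)
  pos 6: 'd' -> no (excluded)
  pos 7: 'b' -> no (excluded)
  pos 8: 'e' -> MATCH
  pos 9: 'b' -> no (excluded)
  pos 10: 'c' -> MATCH
Total matches: 6

6


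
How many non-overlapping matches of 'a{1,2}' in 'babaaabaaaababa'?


Pattern 'a{1,2}' matches between 1 and 2 consecutive a's (greedy).
String: 'babaaabaaaababa'
Finding runs of a's and applying greedy matching:
  Run at pos 1: 'a' (length 1)
  Run at pos 3: 'aaa' (length 3)
  Run at pos 7: 'aaaa' (length 4)
  Run at pos 12: 'a' (length 1)
  Run at pos 14: 'a' (length 1)
Matches: ['a', 'aa', 'a', 'aa', 'aa', 'a', 'a']
Count: 7

7


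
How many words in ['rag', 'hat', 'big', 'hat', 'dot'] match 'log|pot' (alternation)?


Alternation 'log|pot' matches either 'log' or 'pot'.
Checking each word:
  'rag' -> no
  'hat' -> no
  'big' -> no
  'hat' -> no
  'dot' -> no
Matches: []
Count: 0

0


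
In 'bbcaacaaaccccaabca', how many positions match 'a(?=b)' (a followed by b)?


Lookahead 'a(?=b)' matches 'a' only when followed by 'b'.
String: 'bbcaacaaaccccaabca'
Checking each position where char is 'a':
  pos 3: 'a' -> no (next='a')
  pos 4: 'a' -> no (next='c')
  pos 6: 'a' -> no (next='a')
  pos 7: 'a' -> no (next='a')
  pos 8: 'a' -> no (next='c')
  pos 13: 'a' -> no (next='a')
  pos 14: 'a' -> MATCH (next='b')
Matching positions: [14]
Count: 1

1


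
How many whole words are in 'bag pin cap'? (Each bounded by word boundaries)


Word boundaries (\b) mark the start/end of each word.
Text: 'bag pin cap'
Splitting by whitespace:
  Word 1: 'bag'
  Word 2: 'pin'
  Word 3: 'cap'
Total whole words: 3

3


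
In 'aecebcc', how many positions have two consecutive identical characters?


Looking for consecutive identical characters in 'aecebcc':
  pos 0-1: 'a' vs 'e' -> different
  pos 1-2: 'e' vs 'c' -> different
  pos 2-3: 'c' vs 'e' -> different
  pos 3-4: 'e' vs 'b' -> different
  pos 4-5: 'b' vs 'c' -> different
  pos 5-6: 'c' vs 'c' -> MATCH ('cc')
Consecutive identical pairs: ['cc']
Count: 1

1


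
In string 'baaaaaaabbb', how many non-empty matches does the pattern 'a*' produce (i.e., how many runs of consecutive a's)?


Pattern 'a*' matches zero or more a's. We want non-empty runs of consecutive a's.
String: 'baaaaaaabbb'
Walking through the string to find runs of a's:
  Run 1: positions 1-7 -> 'aaaaaaa'
Non-empty runs found: ['aaaaaaa']
Count: 1

1


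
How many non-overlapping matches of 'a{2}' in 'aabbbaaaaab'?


Pattern 'a{2}' matches exactly 2 consecutive a's (greedy, non-overlapping).
String: 'aabbbaaaaab'
Scanning for runs of a's:
  Run at pos 0: 'aa' (length 2) -> 1 match(es)
  Run at pos 5: 'aaaaa' (length 5) -> 2 match(es)
Matches found: ['aa', 'aa', 'aa']
Total: 3

3


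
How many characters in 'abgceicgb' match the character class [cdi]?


Character class [cdi] matches any of: {c, d, i}
Scanning string 'abgceicgb' character by character:
  pos 0: 'a' -> no
  pos 1: 'b' -> no
  pos 2: 'g' -> no
  pos 3: 'c' -> MATCH
  pos 4: 'e' -> no
  pos 5: 'i' -> MATCH
  pos 6: 'c' -> MATCH
  pos 7: 'g' -> no
  pos 8: 'b' -> no
Total matches: 3

3


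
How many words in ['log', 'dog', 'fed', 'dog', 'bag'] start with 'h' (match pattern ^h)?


Pattern ^h anchors to start of word. Check which words begin with 'h':
  'log' -> no
  'dog' -> no
  'fed' -> no
  'dog' -> no
  'bag' -> no
Matching words: []
Count: 0

0


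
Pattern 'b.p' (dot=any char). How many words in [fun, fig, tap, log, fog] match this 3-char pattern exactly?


Pattern 'b.p' means: starts with 'b', any single char, ends with 'p'.
Checking each word (must be exactly 3 chars):
  'fun' (len=3): no
  'fig' (len=3): no
  'tap' (len=3): no
  'log' (len=3): no
  'fog' (len=3): no
Matching words: []
Total: 0

0


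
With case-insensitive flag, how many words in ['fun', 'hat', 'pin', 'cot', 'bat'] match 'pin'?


Case-insensitive matching: compare each word's lowercase form to 'pin'.
  'fun' -> lower='fun' -> no
  'hat' -> lower='hat' -> no
  'pin' -> lower='pin' -> MATCH
  'cot' -> lower='cot' -> no
  'bat' -> lower='bat' -> no
Matches: ['pin']
Count: 1

1


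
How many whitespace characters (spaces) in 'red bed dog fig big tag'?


\s matches whitespace characters (spaces, tabs, etc.).
Text: 'red bed dog fig big tag'
This text has 6 words separated by spaces.
Number of spaces = number of words - 1 = 6 - 1 = 5

5


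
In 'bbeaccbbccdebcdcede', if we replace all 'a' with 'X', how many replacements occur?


re.sub('a', 'X', text) replaces every occurrence of 'a' with 'X'.
Text: 'bbeaccbbccdebcdcede'
Scanning for 'a':
  pos 3: 'a' -> replacement #1
Total replacements: 1

1


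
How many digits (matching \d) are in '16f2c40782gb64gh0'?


\d matches any digit 0-9.
Scanning '16f2c40782gb64gh0':
  pos 0: '1' -> DIGIT
  pos 1: '6' -> DIGIT
  pos 3: '2' -> DIGIT
  pos 5: '4' -> DIGIT
  pos 6: '0' -> DIGIT
  pos 7: '7' -> DIGIT
  pos 8: '8' -> DIGIT
  pos 9: '2' -> DIGIT
  pos 12: '6' -> DIGIT
  pos 13: '4' -> DIGIT
  pos 16: '0' -> DIGIT
Digits found: ['1', '6', '2', '4', '0', '7', '8', '2', '6', '4', '0']
Total: 11

11


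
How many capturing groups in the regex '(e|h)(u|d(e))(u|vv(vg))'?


To count capturing groups, count each '(' that starts a group.
Pattern: '(e|h)(u|d(e))(u|vv(vg))'
Walking through the pattern:
  Position 0: '(' -> group #1
  Position 5: '(' -> group #2
  Position 9: '(' -> group #3
  Position 13: '(' -> group #4
  Position 18: '(' -> group #5
Total capturing groups: 5

5


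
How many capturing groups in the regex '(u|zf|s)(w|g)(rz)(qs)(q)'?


To count capturing groups, count each '(' that starts a group.
Pattern: '(u|zf|s)(w|g)(rz)(qs)(q)'
Walking through the pattern:
  Position 0: '(' -> group #1
  Position 8: '(' -> group #2
  Position 13: '(' -> group #3
  Position 17: '(' -> group #4
  Position 21: '(' -> group #5
Total capturing groups: 5

5


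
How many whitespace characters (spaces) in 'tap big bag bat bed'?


\s matches whitespace characters (spaces, tabs, etc.).
Text: 'tap big bag bat bed'
This text has 5 words separated by spaces.
Number of spaces = number of words - 1 = 5 - 1 = 4

4


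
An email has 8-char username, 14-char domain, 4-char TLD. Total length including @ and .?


An email address has format: username@domain.tld
Username length: 8
'@' character: 1
Domain length: 14
'.' character: 1
TLD length: 4
Total = 8 + 1 + 14 + 1 + 4 = 28

28


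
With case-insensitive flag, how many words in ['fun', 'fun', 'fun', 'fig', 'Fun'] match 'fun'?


Case-insensitive matching: compare each word's lowercase form to 'fun'.
  'fun' -> lower='fun' -> MATCH
  'fun' -> lower='fun' -> MATCH
  'fun' -> lower='fun' -> MATCH
  'fig' -> lower='fig' -> no
  'Fun' -> lower='fun' -> MATCH
Matches: ['fun', 'fun', 'fun', 'Fun']
Count: 4

4


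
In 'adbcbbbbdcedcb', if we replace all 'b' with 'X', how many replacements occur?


re.sub('b', 'X', text) replaces every occurrence of 'b' with 'X'.
Text: 'adbcbbbbdcedcb'
Scanning for 'b':
  pos 2: 'b' -> replacement #1
  pos 4: 'b' -> replacement #2
  pos 5: 'b' -> replacement #3
  pos 6: 'b' -> replacement #4
  pos 7: 'b' -> replacement #5
  pos 13: 'b' -> replacement #6
Total replacements: 6

6


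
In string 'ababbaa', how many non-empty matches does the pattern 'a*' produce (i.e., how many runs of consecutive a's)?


Pattern 'a*' matches zero or more a's. We want non-empty runs of consecutive a's.
String: 'ababbaa'
Walking through the string to find runs of a's:
  Run 1: positions 0-0 -> 'a'
  Run 2: positions 2-2 -> 'a'
  Run 3: positions 5-6 -> 'aa'
Non-empty runs found: ['a', 'a', 'aa']
Count: 3

3


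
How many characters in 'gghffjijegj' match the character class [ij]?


Character class [ij] matches any of: {i, j}
Scanning string 'gghffjijegj' character by character:
  pos 0: 'g' -> no
  pos 1: 'g' -> no
  pos 2: 'h' -> no
  pos 3: 'f' -> no
  pos 4: 'f' -> no
  pos 5: 'j' -> MATCH
  pos 6: 'i' -> MATCH
  pos 7: 'j' -> MATCH
  pos 8: 'e' -> no
  pos 9: 'g' -> no
  pos 10: 'j' -> MATCH
Total matches: 4

4


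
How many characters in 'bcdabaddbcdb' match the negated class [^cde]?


Negated class [^cde] matches any char NOT in {c, d, e}
Scanning 'bcdabaddbcdb':
  pos 0: 'b' -> MATCH
  pos 1: 'c' -> no (excluded)
  pos 2: 'd' -> no (excluded)
  pos 3: 'a' -> MATCH
  pos 4: 'b' -> MATCH
  pos 5: 'a' -> MATCH
  pos 6: 'd' -> no (excluded)
  pos 7: 'd' -> no (excluded)
  pos 8: 'b' -> MATCH
  pos 9: 'c' -> no (excluded)
  pos 10: 'd' -> no (excluded)
  pos 11: 'b' -> MATCH
Total matches: 6

6


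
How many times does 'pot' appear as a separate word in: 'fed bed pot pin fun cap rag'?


Scanning each word for exact match 'pot':
  Word 1: 'fed' -> no
  Word 2: 'bed' -> no
  Word 3: 'pot' -> MATCH
  Word 4: 'pin' -> no
  Word 5: 'fun' -> no
  Word 6: 'cap' -> no
  Word 7: 'rag' -> no
Total matches: 1

1


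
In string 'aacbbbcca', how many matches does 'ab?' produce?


Pattern 'ab?' matches 'a' optionally followed by 'b'.
String: 'aacbbbcca'
Scanning left to right for 'a' then checking next char:
  Match 1: 'a' (a not followed by b)
  Match 2: 'a' (a not followed by b)
  Match 3: 'a' (a not followed by b)
Total matches: 3

3


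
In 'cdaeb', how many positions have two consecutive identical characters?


Looking for consecutive identical characters in 'cdaeb':
  pos 0-1: 'c' vs 'd' -> different
  pos 1-2: 'd' vs 'a' -> different
  pos 2-3: 'a' vs 'e' -> different
  pos 3-4: 'e' vs 'b' -> different
Consecutive identical pairs: []
Count: 0

0


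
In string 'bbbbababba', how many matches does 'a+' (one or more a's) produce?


Pattern 'a+' matches one or more consecutive a's.
String: 'bbbbababba'
Scanning for runs of a:
  Match 1: 'a' (length 1)
  Match 2: 'a' (length 1)
  Match 3: 'a' (length 1)
Total matches: 3

3


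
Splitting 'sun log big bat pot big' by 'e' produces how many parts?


Splitting by 'e' breaks the string at each occurrence of the separator.
Text: 'sun log big bat pot big'
Parts after split:
  Part 1: 'sun log big bat pot big'
Total parts: 1

1


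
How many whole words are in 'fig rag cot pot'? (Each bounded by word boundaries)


Word boundaries (\b) mark the start/end of each word.
Text: 'fig rag cot pot'
Splitting by whitespace:
  Word 1: 'fig'
  Word 2: 'rag'
  Word 3: 'cot'
  Word 4: 'pot'
Total whole words: 4

4


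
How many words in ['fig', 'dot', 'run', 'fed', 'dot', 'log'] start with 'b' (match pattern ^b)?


Pattern ^b anchors to start of word. Check which words begin with 'b':
  'fig' -> no
  'dot' -> no
  'run' -> no
  'fed' -> no
  'dot' -> no
  'log' -> no
Matching words: []
Count: 0

0


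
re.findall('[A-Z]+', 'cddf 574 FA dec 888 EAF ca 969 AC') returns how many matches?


Pattern '[A-Z]+' finds one or more uppercase letters.
Text: 'cddf 574 FA dec 888 EAF ca 969 AC'
Scanning for matches:
  Match 1: 'FA'
  Match 2: 'EAF'
  Match 3: 'AC'
Total matches: 3

3


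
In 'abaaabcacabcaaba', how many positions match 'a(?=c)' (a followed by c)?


Lookahead 'a(?=c)' matches 'a' only when followed by 'c'.
String: 'abaaabcacabcaaba'
Checking each position where char is 'a':
  pos 0: 'a' -> no (next='b')
  pos 2: 'a' -> no (next='a')
  pos 3: 'a' -> no (next='a')
  pos 4: 'a' -> no (next='b')
  pos 7: 'a' -> MATCH (next='c')
  pos 9: 'a' -> no (next='b')
  pos 12: 'a' -> no (next='a')
  pos 13: 'a' -> no (next='b')
Matching positions: [7]
Count: 1

1


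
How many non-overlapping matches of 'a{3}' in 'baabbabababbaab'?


Pattern 'a{3}' matches exactly 3 consecutive a's (greedy, non-overlapping).
String: 'baabbabababbaab'
Scanning for runs of a's:
  Run at pos 1: 'aa' (length 2) -> 0 match(es)
  Run at pos 5: 'a' (length 1) -> 0 match(es)
  Run at pos 7: 'a' (length 1) -> 0 match(es)
  Run at pos 9: 'a' (length 1) -> 0 match(es)
  Run at pos 12: 'aa' (length 2) -> 0 match(es)
Matches found: []
Total: 0

0


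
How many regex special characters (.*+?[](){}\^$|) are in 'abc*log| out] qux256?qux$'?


Regex special characters are: . * + ? [ ] ( ) { } \ ^ $ |
Scanning 'abc*log| out] qux256?qux$':
  pos 3: '*' -> SPECIAL
  pos 7: '|' -> SPECIAL
  pos 12: ']' -> SPECIAL
  pos 20: '?' -> SPECIAL
  pos 24: '$' -> SPECIAL
Special chars found: ['*', '|', ']', '?', '$']
Total: 5

5


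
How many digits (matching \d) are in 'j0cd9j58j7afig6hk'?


\d matches any digit 0-9.
Scanning 'j0cd9j58j7afig6hk':
  pos 1: '0' -> DIGIT
  pos 4: '9' -> DIGIT
  pos 6: '5' -> DIGIT
  pos 7: '8' -> DIGIT
  pos 9: '7' -> DIGIT
  pos 14: '6' -> DIGIT
Digits found: ['0', '9', '5', '8', '7', '6']
Total: 6

6


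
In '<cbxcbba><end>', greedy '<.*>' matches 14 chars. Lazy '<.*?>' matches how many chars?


Greedy '<.*>' tries to match as MUCH as possible.
Lazy '<.*?>' tries to match as LITTLE as possible.

String: '<cbxcbba><end>'
Greedy '<.*>' starts at first '<' and extends to the LAST '>': '<cbxcbba><end>' (14 chars)
Lazy '<.*?>' starts at first '<' and stops at the FIRST '>': '<cbxcbba>' (9 chars)

9


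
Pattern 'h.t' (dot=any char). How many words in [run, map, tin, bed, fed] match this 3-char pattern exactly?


Pattern 'h.t' means: starts with 'h', any single char, ends with 't'.
Checking each word (must be exactly 3 chars):
  'run' (len=3): no
  'map' (len=3): no
  'tin' (len=3): no
  'bed' (len=3): no
  'fed' (len=3): no
Matching words: []
Total: 0

0


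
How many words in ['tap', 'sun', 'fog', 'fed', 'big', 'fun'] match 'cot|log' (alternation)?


Alternation 'cot|log' matches either 'cot' or 'log'.
Checking each word:
  'tap' -> no
  'sun' -> no
  'fog' -> no
  'fed' -> no
  'big' -> no
  'fun' -> no
Matches: []
Count: 0

0


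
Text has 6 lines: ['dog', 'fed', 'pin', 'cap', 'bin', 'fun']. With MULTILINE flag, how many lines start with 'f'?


With MULTILINE flag, ^ matches the start of each line.
Lines: ['dog', 'fed', 'pin', 'cap', 'bin', 'fun']
Checking which lines start with 'f':
  Line 1: 'dog' -> no
  Line 2: 'fed' -> MATCH
  Line 3: 'pin' -> no
  Line 4: 'cap' -> no
  Line 5: 'bin' -> no
  Line 6: 'fun' -> MATCH
Matching lines: ['fed', 'fun']
Count: 2

2


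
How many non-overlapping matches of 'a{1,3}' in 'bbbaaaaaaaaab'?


Pattern 'a{1,3}' matches between 1 and 3 consecutive a's (greedy).
String: 'bbbaaaaaaaaab'
Finding runs of a's and applying greedy matching:
  Run at pos 3: 'aaaaaaaaa' (length 9)
Matches: ['aaa', 'aaa', 'aaa']
Count: 3

3


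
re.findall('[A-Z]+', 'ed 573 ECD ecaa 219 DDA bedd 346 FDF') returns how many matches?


Pattern '[A-Z]+' finds one or more uppercase letters.
Text: 'ed 573 ECD ecaa 219 DDA bedd 346 FDF'
Scanning for matches:
  Match 1: 'ECD'
  Match 2: 'DDA'
  Match 3: 'FDF'
Total matches: 3

3


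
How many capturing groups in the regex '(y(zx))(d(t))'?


To count capturing groups, count each '(' that starts a group.
Pattern: '(y(zx))(d(t))'
Walking through the pattern:
  Position 0: '(' -> group #1
  Position 2: '(' -> group #2
  Position 7: '(' -> group #3
  Position 9: '(' -> group #4
Total capturing groups: 4

4


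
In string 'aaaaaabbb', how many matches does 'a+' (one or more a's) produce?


Pattern 'a+' matches one or more consecutive a's.
String: 'aaaaaabbb'
Scanning for runs of a:
  Match 1: 'aaaaaa' (length 6)
Total matches: 1

1


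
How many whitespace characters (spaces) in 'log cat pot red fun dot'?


\s matches whitespace characters (spaces, tabs, etc.).
Text: 'log cat pot red fun dot'
This text has 6 words separated by spaces.
Number of spaces = number of words - 1 = 6 - 1 = 5

5


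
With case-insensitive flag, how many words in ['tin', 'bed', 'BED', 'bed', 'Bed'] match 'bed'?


Case-insensitive matching: compare each word's lowercase form to 'bed'.
  'tin' -> lower='tin' -> no
  'bed' -> lower='bed' -> MATCH
  'BED' -> lower='bed' -> MATCH
  'bed' -> lower='bed' -> MATCH
  'Bed' -> lower='bed' -> MATCH
Matches: ['bed', 'BED', 'bed', 'Bed']
Count: 4

4


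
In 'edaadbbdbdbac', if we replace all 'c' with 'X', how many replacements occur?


re.sub('c', 'X', text) replaces every occurrence of 'c' with 'X'.
Text: 'edaadbbdbdbac'
Scanning for 'c':
  pos 12: 'c' -> replacement #1
Total replacements: 1

1


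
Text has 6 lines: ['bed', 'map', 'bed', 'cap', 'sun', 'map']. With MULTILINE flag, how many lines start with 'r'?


With MULTILINE flag, ^ matches the start of each line.
Lines: ['bed', 'map', 'bed', 'cap', 'sun', 'map']
Checking which lines start with 'r':
  Line 1: 'bed' -> no
  Line 2: 'map' -> no
  Line 3: 'bed' -> no
  Line 4: 'cap' -> no
  Line 5: 'sun' -> no
  Line 6: 'map' -> no
Matching lines: []
Count: 0

0


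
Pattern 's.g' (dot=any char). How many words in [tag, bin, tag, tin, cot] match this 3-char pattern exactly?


Pattern 's.g' means: starts with 's', any single char, ends with 'g'.
Checking each word (must be exactly 3 chars):
  'tag' (len=3): no
  'bin' (len=3): no
  'tag' (len=3): no
  'tin' (len=3): no
  'cot' (len=3): no
Matching words: []
Total: 0

0


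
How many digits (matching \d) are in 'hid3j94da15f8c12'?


\d matches any digit 0-9.
Scanning 'hid3j94da15f8c12':
  pos 3: '3' -> DIGIT
  pos 5: '9' -> DIGIT
  pos 6: '4' -> DIGIT
  pos 9: '1' -> DIGIT
  pos 10: '5' -> DIGIT
  pos 12: '8' -> DIGIT
  pos 14: '1' -> DIGIT
  pos 15: '2' -> DIGIT
Digits found: ['3', '9', '4', '1', '5', '8', '1', '2']
Total: 8

8


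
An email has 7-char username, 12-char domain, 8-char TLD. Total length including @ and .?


An email address has format: username@domain.tld
Username length: 7
'@' character: 1
Domain length: 12
'.' character: 1
TLD length: 8
Total = 7 + 1 + 12 + 1 + 8 = 29

29


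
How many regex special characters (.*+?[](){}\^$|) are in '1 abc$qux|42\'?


Regex special characters are: . * + ? [ ] ( ) { } \ ^ $ |
Scanning '1 abc$qux|42\':
  pos 5: '$' -> SPECIAL
  pos 9: '|' -> SPECIAL
  pos 12: '\' -> SPECIAL
Special chars found: ['$', '|', '\\']
Total: 3

3


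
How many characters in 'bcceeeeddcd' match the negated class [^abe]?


Negated class [^abe] matches any char NOT in {a, b, e}
Scanning 'bcceeeeddcd':
  pos 0: 'b' -> no (excluded)
  pos 1: 'c' -> MATCH
  pos 2: 'c' -> MATCH
  pos 3: 'e' -> no (excluded)
  pos 4: 'e' -> no (excluded)
  pos 5: 'e' -> no (excluded)
  pos 6: 'e' -> no (excluded)
  pos 7: 'd' -> MATCH
  pos 8: 'd' -> MATCH
  pos 9: 'c' -> MATCH
  pos 10: 'd' -> MATCH
Total matches: 6

6


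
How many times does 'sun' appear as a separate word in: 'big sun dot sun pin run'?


Scanning each word for exact match 'sun':
  Word 1: 'big' -> no
  Word 2: 'sun' -> MATCH
  Word 3: 'dot' -> no
  Word 4: 'sun' -> MATCH
  Word 5: 'pin' -> no
  Word 6: 'run' -> no
Total matches: 2

2


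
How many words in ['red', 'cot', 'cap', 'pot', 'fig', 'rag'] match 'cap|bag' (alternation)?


Alternation 'cap|bag' matches either 'cap' or 'bag'.
Checking each word:
  'red' -> no
  'cot' -> no
  'cap' -> MATCH
  'pot' -> no
  'fig' -> no
  'rag' -> no
Matches: ['cap']
Count: 1

1


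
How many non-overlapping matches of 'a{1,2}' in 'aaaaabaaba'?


Pattern 'a{1,2}' matches between 1 and 2 consecutive a's (greedy).
String: 'aaaaabaaba'
Finding runs of a's and applying greedy matching:
  Run at pos 0: 'aaaaa' (length 5)
  Run at pos 6: 'aa' (length 2)
  Run at pos 9: 'a' (length 1)
Matches: ['aa', 'aa', 'a', 'aa', 'a']
Count: 5

5


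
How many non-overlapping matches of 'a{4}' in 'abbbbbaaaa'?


Pattern 'a{4}' matches exactly 4 consecutive a's (greedy, non-overlapping).
String: 'abbbbbaaaa'
Scanning for runs of a's:
  Run at pos 0: 'a' (length 1) -> 0 match(es)
  Run at pos 6: 'aaaa' (length 4) -> 1 match(es)
Matches found: ['aaaa']
Total: 1

1


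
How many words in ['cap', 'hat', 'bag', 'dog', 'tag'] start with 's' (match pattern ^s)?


Pattern ^s anchors to start of word. Check which words begin with 's':
  'cap' -> no
  'hat' -> no
  'bag' -> no
  'dog' -> no
  'tag' -> no
Matching words: []
Count: 0

0


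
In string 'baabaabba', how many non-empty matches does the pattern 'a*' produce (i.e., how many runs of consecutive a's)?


Pattern 'a*' matches zero or more a's. We want non-empty runs of consecutive a's.
String: 'baabaabba'
Walking through the string to find runs of a's:
  Run 1: positions 1-2 -> 'aa'
  Run 2: positions 4-5 -> 'aa'
  Run 3: positions 8-8 -> 'a'
Non-empty runs found: ['aa', 'aa', 'a']
Count: 3

3


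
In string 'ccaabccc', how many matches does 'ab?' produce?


Pattern 'ab?' matches 'a' optionally followed by 'b'.
String: 'ccaabccc'
Scanning left to right for 'a' then checking next char:
  Match 1: 'a' (a not followed by b)
  Match 2: 'ab' (a followed by b)
Total matches: 2

2


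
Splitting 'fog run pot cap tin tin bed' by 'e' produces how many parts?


Splitting by 'e' breaks the string at each occurrence of the separator.
Text: 'fog run pot cap tin tin bed'
Parts after split:
  Part 1: 'fog run pot cap tin tin b'
  Part 2: 'd'
Total parts: 2

2


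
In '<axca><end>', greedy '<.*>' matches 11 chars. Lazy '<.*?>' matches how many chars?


Greedy '<.*>' tries to match as MUCH as possible.
Lazy '<.*?>' tries to match as LITTLE as possible.

String: '<axca><end>'
Greedy '<.*>' starts at first '<' and extends to the LAST '>': '<axca><end>' (11 chars)
Lazy '<.*?>' starts at first '<' and stops at the FIRST '>': '<axca>' (6 chars)

6


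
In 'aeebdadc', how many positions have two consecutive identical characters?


Looking for consecutive identical characters in 'aeebdadc':
  pos 0-1: 'a' vs 'e' -> different
  pos 1-2: 'e' vs 'e' -> MATCH ('ee')
  pos 2-3: 'e' vs 'b' -> different
  pos 3-4: 'b' vs 'd' -> different
  pos 4-5: 'd' vs 'a' -> different
  pos 5-6: 'a' vs 'd' -> different
  pos 6-7: 'd' vs 'c' -> different
Consecutive identical pairs: ['ee']
Count: 1

1


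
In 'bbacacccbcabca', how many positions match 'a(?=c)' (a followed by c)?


Lookahead 'a(?=c)' matches 'a' only when followed by 'c'.
String: 'bbacacccbcabca'
Checking each position where char is 'a':
  pos 2: 'a' -> MATCH (next='c')
  pos 4: 'a' -> MATCH (next='c')
  pos 10: 'a' -> no (next='b')
Matching positions: [2, 4]
Count: 2

2


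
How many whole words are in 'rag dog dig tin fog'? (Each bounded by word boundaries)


Word boundaries (\b) mark the start/end of each word.
Text: 'rag dog dig tin fog'
Splitting by whitespace:
  Word 1: 'rag'
  Word 2: 'dog'
  Word 3: 'dig'
  Word 4: 'tin'
  Word 5: 'fog'
Total whole words: 5

5


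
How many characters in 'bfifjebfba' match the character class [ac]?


Character class [ac] matches any of: {a, c}
Scanning string 'bfifjebfba' character by character:
  pos 0: 'b' -> no
  pos 1: 'f' -> no
  pos 2: 'i' -> no
  pos 3: 'f' -> no
  pos 4: 'j' -> no
  pos 5: 'e' -> no
  pos 6: 'b' -> no
  pos 7: 'f' -> no
  pos 8: 'b' -> no
  pos 9: 'a' -> MATCH
Total matches: 1

1


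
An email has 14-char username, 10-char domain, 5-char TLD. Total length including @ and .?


An email address has format: username@domain.tld
Username length: 14
'@' character: 1
Domain length: 10
'.' character: 1
TLD length: 5
Total = 14 + 1 + 10 + 1 + 5 = 31

31


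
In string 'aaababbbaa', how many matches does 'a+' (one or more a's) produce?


Pattern 'a+' matches one or more consecutive a's.
String: 'aaababbbaa'
Scanning for runs of a:
  Match 1: 'aaa' (length 3)
  Match 2: 'a' (length 1)
  Match 3: 'aa' (length 2)
Total matches: 3

3


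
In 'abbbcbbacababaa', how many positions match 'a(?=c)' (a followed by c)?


Lookahead 'a(?=c)' matches 'a' only when followed by 'c'.
String: 'abbbcbbacababaa'
Checking each position where char is 'a':
  pos 0: 'a' -> no (next='b')
  pos 7: 'a' -> MATCH (next='c')
  pos 9: 'a' -> no (next='b')
  pos 11: 'a' -> no (next='b')
  pos 13: 'a' -> no (next='a')
Matching positions: [7]
Count: 1

1


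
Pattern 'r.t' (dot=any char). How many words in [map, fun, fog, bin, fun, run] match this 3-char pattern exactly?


Pattern 'r.t' means: starts with 'r', any single char, ends with 't'.
Checking each word (must be exactly 3 chars):
  'map' (len=3): no
  'fun' (len=3): no
  'fog' (len=3): no
  'bin' (len=3): no
  'fun' (len=3): no
  'run' (len=3): no
Matching words: []
Total: 0

0


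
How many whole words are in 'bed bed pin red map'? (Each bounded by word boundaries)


Word boundaries (\b) mark the start/end of each word.
Text: 'bed bed pin red map'
Splitting by whitespace:
  Word 1: 'bed'
  Word 2: 'bed'
  Word 3: 'pin'
  Word 4: 'red'
  Word 5: 'map'
Total whole words: 5

5


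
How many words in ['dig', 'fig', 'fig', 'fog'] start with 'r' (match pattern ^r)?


Pattern ^r anchors to start of word. Check which words begin with 'r':
  'dig' -> no
  'fig' -> no
  'fig' -> no
  'fog' -> no
Matching words: []
Count: 0

0


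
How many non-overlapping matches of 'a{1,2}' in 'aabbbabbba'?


Pattern 'a{1,2}' matches between 1 and 2 consecutive a's (greedy).
String: 'aabbbabbba'
Finding runs of a's and applying greedy matching:
  Run at pos 0: 'aa' (length 2)
  Run at pos 5: 'a' (length 1)
  Run at pos 9: 'a' (length 1)
Matches: ['aa', 'a', 'a']
Count: 3

3


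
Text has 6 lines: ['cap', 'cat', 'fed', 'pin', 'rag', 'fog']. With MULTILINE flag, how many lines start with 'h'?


With MULTILINE flag, ^ matches the start of each line.
Lines: ['cap', 'cat', 'fed', 'pin', 'rag', 'fog']
Checking which lines start with 'h':
  Line 1: 'cap' -> no
  Line 2: 'cat' -> no
  Line 3: 'fed' -> no
  Line 4: 'pin' -> no
  Line 5: 'rag' -> no
  Line 6: 'fog' -> no
Matching lines: []
Count: 0

0


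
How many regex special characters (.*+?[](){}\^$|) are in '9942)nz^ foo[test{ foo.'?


Regex special characters are: . * + ? [ ] ( ) { } \ ^ $ |
Scanning '9942)nz^ foo[test{ foo.':
  pos 4: ')' -> SPECIAL
  pos 7: '^' -> SPECIAL
  pos 12: '[' -> SPECIAL
  pos 17: '{' -> SPECIAL
  pos 22: '.' -> SPECIAL
Special chars found: [')', '^', '[', '{', '.']
Total: 5

5


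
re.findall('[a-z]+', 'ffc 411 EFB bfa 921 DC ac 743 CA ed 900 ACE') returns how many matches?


Pattern '[a-z]+' finds one or more lowercase letters.
Text: 'ffc 411 EFB bfa 921 DC ac 743 CA ed 900 ACE'
Scanning for matches:
  Match 1: 'ffc'
  Match 2: 'bfa'
  Match 3: 'ac'
  Match 4: 'ed'
Total matches: 4

4


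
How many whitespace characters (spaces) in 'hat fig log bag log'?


\s matches whitespace characters (spaces, tabs, etc.).
Text: 'hat fig log bag log'
This text has 5 words separated by spaces.
Number of spaces = number of words - 1 = 5 - 1 = 4

4


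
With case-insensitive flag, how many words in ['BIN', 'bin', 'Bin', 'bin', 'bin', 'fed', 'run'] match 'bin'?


Case-insensitive matching: compare each word's lowercase form to 'bin'.
  'BIN' -> lower='bin' -> MATCH
  'bin' -> lower='bin' -> MATCH
  'Bin' -> lower='bin' -> MATCH
  'bin' -> lower='bin' -> MATCH
  'bin' -> lower='bin' -> MATCH
  'fed' -> lower='fed' -> no
  'run' -> lower='run' -> no
Matches: ['BIN', 'bin', 'Bin', 'bin', 'bin']
Count: 5

5


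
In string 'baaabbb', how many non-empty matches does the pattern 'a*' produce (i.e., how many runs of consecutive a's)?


Pattern 'a*' matches zero or more a's. We want non-empty runs of consecutive a's.
String: 'baaabbb'
Walking through the string to find runs of a's:
  Run 1: positions 1-3 -> 'aaa'
Non-empty runs found: ['aaa']
Count: 1

1


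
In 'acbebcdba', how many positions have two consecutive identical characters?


Looking for consecutive identical characters in 'acbebcdba':
  pos 0-1: 'a' vs 'c' -> different
  pos 1-2: 'c' vs 'b' -> different
  pos 2-3: 'b' vs 'e' -> different
  pos 3-4: 'e' vs 'b' -> different
  pos 4-5: 'b' vs 'c' -> different
  pos 5-6: 'c' vs 'd' -> different
  pos 6-7: 'd' vs 'b' -> different
  pos 7-8: 'b' vs 'a' -> different
Consecutive identical pairs: []
Count: 0

0


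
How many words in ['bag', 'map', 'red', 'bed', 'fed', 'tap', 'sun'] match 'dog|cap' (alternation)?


Alternation 'dog|cap' matches either 'dog' or 'cap'.
Checking each word:
  'bag' -> no
  'map' -> no
  'red' -> no
  'bed' -> no
  'fed' -> no
  'tap' -> no
  'sun' -> no
Matches: []
Count: 0

0


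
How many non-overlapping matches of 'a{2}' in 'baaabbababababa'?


Pattern 'a{2}' matches exactly 2 consecutive a's (greedy, non-overlapping).
String: 'baaabbababababa'
Scanning for runs of a's:
  Run at pos 1: 'aaa' (length 3) -> 1 match(es)
  Run at pos 6: 'a' (length 1) -> 0 match(es)
  Run at pos 8: 'a' (length 1) -> 0 match(es)
  Run at pos 10: 'a' (length 1) -> 0 match(es)
  Run at pos 12: 'a' (length 1) -> 0 match(es)
  Run at pos 14: 'a' (length 1) -> 0 match(es)
Matches found: ['aa']
Total: 1

1


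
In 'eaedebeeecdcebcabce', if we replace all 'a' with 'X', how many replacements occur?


re.sub('a', 'X', text) replaces every occurrence of 'a' with 'X'.
Text: 'eaedebeeecdcebcabce'
Scanning for 'a':
  pos 1: 'a' -> replacement #1
  pos 15: 'a' -> replacement #2
Total replacements: 2

2


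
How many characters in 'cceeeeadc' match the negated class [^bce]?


Negated class [^bce] matches any char NOT in {b, c, e}
Scanning 'cceeeeadc':
  pos 0: 'c' -> no (excluded)
  pos 1: 'c' -> no (excluded)
  pos 2: 'e' -> no (excluded)
  pos 3: 'e' -> no (excluded)
  pos 4: 'e' -> no (excluded)
  pos 5: 'e' -> no (excluded)
  pos 6: 'a' -> MATCH
  pos 7: 'd' -> MATCH
  pos 8: 'c' -> no (excluded)
Total matches: 2

2


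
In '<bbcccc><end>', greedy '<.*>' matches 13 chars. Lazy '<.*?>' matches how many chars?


Greedy '<.*>' tries to match as MUCH as possible.
Lazy '<.*?>' tries to match as LITTLE as possible.

String: '<bbcccc><end>'
Greedy '<.*>' starts at first '<' and extends to the LAST '>': '<bbcccc><end>' (13 chars)
Lazy '<.*?>' starts at first '<' and stops at the FIRST '>': '<bbcccc>' (8 chars)

8


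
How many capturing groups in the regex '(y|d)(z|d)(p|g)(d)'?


To count capturing groups, count each '(' that starts a group.
Pattern: '(y|d)(z|d)(p|g)(d)'
Walking through the pattern:
  Position 0: '(' -> group #1
  Position 5: '(' -> group #2
  Position 10: '(' -> group #3
  Position 15: '(' -> group #4
Total capturing groups: 4

4


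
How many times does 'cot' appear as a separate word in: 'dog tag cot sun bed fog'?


Scanning each word for exact match 'cot':
  Word 1: 'dog' -> no
  Word 2: 'tag' -> no
  Word 3: 'cot' -> MATCH
  Word 4: 'sun' -> no
  Word 5: 'bed' -> no
  Word 6: 'fog' -> no
Total matches: 1

1


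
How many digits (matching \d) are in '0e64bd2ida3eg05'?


\d matches any digit 0-9.
Scanning '0e64bd2ida3eg05':
  pos 0: '0' -> DIGIT
  pos 2: '6' -> DIGIT
  pos 3: '4' -> DIGIT
  pos 6: '2' -> DIGIT
  pos 10: '3' -> DIGIT
  pos 13: '0' -> DIGIT
  pos 14: '5' -> DIGIT
Digits found: ['0', '6', '4', '2', '3', '0', '5']
Total: 7

7


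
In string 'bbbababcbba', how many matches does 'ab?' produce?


Pattern 'ab?' matches 'a' optionally followed by 'b'.
String: 'bbbababcbba'
Scanning left to right for 'a' then checking next char:
  Match 1: 'ab' (a followed by b)
  Match 2: 'ab' (a followed by b)
  Match 3: 'a' (a not followed by b)
Total matches: 3

3


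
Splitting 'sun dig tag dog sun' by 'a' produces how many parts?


Splitting by 'a' breaks the string at each occurrence of the separator.
Text: 'sun dig tag dog sun'
Parts after split:
  Part 1: 'sun dig t'
  Part 2: 'g dog sun'
Total parts: 2

2


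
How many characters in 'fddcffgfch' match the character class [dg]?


Character class [dg] matches any of: {d, g}
Scanning string 'fddcffgfch' character by character:
  pos 0: 'f' -> no
  pos 1: 'd' -> MATCH
  pos 2: 'd' -> MATCH
  pos 3: 'c' -> no
  pos 4: 'f' -> no
  pos 5: 'f' -> no
  pos 6: 'g' -> MATCH
  pos 7: 'f' -> no
  pos 8: 'c' -> no
  pos 9: 'h' -> no
Total matches: 3

3


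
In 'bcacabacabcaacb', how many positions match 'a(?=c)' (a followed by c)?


Lookahead 'a(?=c)' matches 'a' only when followed by 'c'.
String: 'bcacabacabcaacb'
Checking each position where char is 'a':
  pos 2: 'a' -> MATCH (next='c')
  pos 4: 'a' -> no (next='b')
  pos 6: 'a' -> MATCH (next='c')
  pos 8: 'a' -> no (next='b')
  pos 11: 'a' -> no (next='a')
  pos 12: 'a' -> MATCH (next='c')
Matching positions: [2, 6, 12]
Count: 3

3


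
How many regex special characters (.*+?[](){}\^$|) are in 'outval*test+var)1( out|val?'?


Regex special characters are: . * + ? [ ] ( ) { } \ ^ $ |
Scanning 'outval*test+var)1( out|val?':
  pos 6: '*' -> SPECIAL
  pos 11: '+' -> SPECIAL
  pos 15: ')' -> SPECIAL
  pos 17: '(' -> SPECIAL
  pos 22: '|' -> SPECIAL
  pos 26: '?' -> SPECIAL
Special chars found: ['*', '+', ')', '(', '|', '?']
Total: 6

6


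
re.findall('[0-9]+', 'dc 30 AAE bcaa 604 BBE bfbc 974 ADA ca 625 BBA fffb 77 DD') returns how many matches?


Pattern '[0-9]+' finds one or more digits.
Text: 'dc 30 AAE bcaa 604 BBE bfbc 974 ADA ca 625 BBA fffb 77 DD'
Scanning for matches:
  Match 1: '30'
  Match 2: '604'
  Match 3: '974'
  Match 4: '625'
  Match 5: '77'
Total matches: 5

5


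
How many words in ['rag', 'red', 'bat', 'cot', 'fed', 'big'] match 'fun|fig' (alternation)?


Alternation 'fun|fig' matches either 'fun' or 'fig'.
Checking each word:
  'rag' -> no
  'red' -> no
  'bat' -> no
  'cot' -> no
  'fed' -> no
  'big' -> no
Matches: []
Count: 0

0


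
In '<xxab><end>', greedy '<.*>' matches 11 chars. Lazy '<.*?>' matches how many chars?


Greedy '<.*>' tries to match as MUCH as possible.
Lazy '<.*?>' tries to match as LITTLE as possible.

String: '<xxab><end>'
Greedy '<.*>' starts at first '<' and extends to the LAST '>': '<xxab><end>' (11 chars)
Lazy '<.*?>' starts at first '<' and stops at the FIRST '>': '<xxab>' (6 chars)

6


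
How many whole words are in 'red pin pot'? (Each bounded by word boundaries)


Word boundaries (\b) mark the start/end of each word.
Text: 'red pin pot'
Splitting by whitespace:
  Word 1: 'red'
  Word 2: 'pin'
  Word 3: 'pot'
Total whole words: 3

3


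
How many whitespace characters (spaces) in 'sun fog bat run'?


\s matches whitespace characters (spaces, tabs, etc.).
Text: 'sun fog bat run'
This text has 4 words separated by spaces.
Number of spaces = number of words - 1 = 4 - 1 = 3

3


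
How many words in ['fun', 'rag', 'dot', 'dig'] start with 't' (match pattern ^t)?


Pattern ^t anchors to start of word. Check which words begin with 't':
  'fun' -> no
  'rag' -> no
  'dot' -> no
  'dig' -> no
Matching words: []
Count: 0

0


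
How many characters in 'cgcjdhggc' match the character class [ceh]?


Character class [ceh] matches any of: {c, e, h}
Scanning string 'cgcjdhggc' character by character:
  pos 0: 'c' -> MATCH
  pos 1: 'g' -> no
  pos 2: 'c' -> MATCH
  pos 3: 'j' -> no
  pos 4: 'd' -> no
  pos 5: 'h' -> MATCH
  pos 6: 'g' -> no
  pos 7: 'g' -> no
  pos 8: 'c' -> MATCH
Total matches: 4

4


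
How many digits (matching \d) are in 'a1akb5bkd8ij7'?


\d matches any digit 0-9.
Scanning 'a1akb5bkd8ij7':
  pos 1: '1' -> DIGIT
  pos 5: '5' -> DIGIT
  pos 9: '8' -> DIGIT
  pos 12: '7' -> DIGIT
Digits found: ['1', '5', '8', '7']
Total: 4

4


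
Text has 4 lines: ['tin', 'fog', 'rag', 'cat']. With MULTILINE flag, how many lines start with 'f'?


With MULTILINE flag, ^ matches the start of each line.
Lines: ['tin', 'fog', 'rag', 'cat']
Checking which lines start with 'f':
  Line 1: 'tin' -> no
  Line 2: 'fog' -> MATCH
  Line 3: 'rag' -> no
  Line 4: 'cat' -> no
Matching lines: ['fog']
Count: 1

1
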